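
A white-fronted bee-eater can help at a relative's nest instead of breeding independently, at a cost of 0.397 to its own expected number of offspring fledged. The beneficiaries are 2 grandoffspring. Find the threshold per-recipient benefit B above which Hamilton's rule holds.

r to a grandoffspring = 1/4 (two parent–offspring links: r = (1/2)^2 = 1/4).
Hamilton's rule with n recipients of equal r: n·r·B > C, so B > C/(n·r) = 0.397/(2·0.25) = 0.794.

0.794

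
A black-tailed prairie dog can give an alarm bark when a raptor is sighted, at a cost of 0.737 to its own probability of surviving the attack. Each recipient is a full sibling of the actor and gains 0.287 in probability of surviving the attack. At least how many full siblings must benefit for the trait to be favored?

6

r to a full sibling = 0.5 (full sibs share both parents — two paths of length 2: r = 2·(1/2)^2 = 1/2).
Hamilton's rule: n·r·B > C  ⇒  n > C/(r·B) = 0.737/(0.5·0.287) = 5.136.
The smallest integer exceeding 5.136 is 6.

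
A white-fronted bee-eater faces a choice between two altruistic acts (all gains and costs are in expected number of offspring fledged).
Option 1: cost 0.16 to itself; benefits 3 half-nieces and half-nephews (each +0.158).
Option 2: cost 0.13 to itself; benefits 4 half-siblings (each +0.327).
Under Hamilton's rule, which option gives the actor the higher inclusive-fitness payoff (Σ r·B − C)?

Option 1: r to a half-niece or half-nephew = 0.125.
Option 1: Σ r·B − C = (3·0.125·0.158) − 0.16 = -0.10075.
Option 2: r to a half-sibling = 0.25.
Option 2: Σ r·B − C = (4·0.25·0.327) − 0.13 = 0.197.
Option 2 has the higher net inclusive-fitness payoff.

Option 2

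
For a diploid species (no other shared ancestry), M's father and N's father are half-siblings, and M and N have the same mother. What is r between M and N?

With two independent routes of shared ancestry, r is the sum of the two contributions.
M and N are related in two ways: half first cousins through their fathers (r = 1/16) and half-sibs through their shared mother (r = 1/4).
r = 1/16 + 1/4 = 0.3125.

0.3125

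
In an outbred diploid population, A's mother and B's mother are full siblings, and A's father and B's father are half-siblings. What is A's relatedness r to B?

Relatedness sums over independent paths through distinct common ancestors.
A and B are related in two ways: first cousins through their mothers (r = 1/8) and half first cousins through their fathers (r = 1/16).
r = 1/8 + 1/16 = 0.1875.

0.1875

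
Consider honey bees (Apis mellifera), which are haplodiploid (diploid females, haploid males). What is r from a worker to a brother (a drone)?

0.25

Her haploid brother carries none of their father's genes and a random half of their mother's genome; that half matches the maternal half of her own genome with probability 1/2: r = 1/2 · 1/2 = 1/4.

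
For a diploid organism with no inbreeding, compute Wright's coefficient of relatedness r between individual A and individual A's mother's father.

0.25

Each parent–offspring link contributes a factor of 1/2, and independent paths through distinct common ancestors add.
Two parent–offspring links: r = (1/2)^2 = 1/4.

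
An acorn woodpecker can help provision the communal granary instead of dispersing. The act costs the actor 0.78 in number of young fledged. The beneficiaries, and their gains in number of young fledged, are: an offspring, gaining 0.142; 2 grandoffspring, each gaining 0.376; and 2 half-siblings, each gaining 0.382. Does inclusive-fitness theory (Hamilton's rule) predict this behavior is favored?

No

Hamilton's rule: the trait is favored when the sum of r·B over every recipient exceeds the actor's cost C.
r to an offspring = 1/2 (one parent–offspring link: r = (1/2)^1 = 1/2).
r to a grandoffspring = 0.25 (two parent–offspring links: r = (1/2)^2 = 1/4).
r to a half-sibling = 0.25 (half-sibs share one parent — one path of length 2: r = (1/2)^2 = 1/4).
Summing one r·B term per recipient: 1·0.5·0.142 + 2·0.25·0.376 + 2·0.25·0.382 = 0.45.
0.45 < 0.78: the indirect benefit is less than the cost.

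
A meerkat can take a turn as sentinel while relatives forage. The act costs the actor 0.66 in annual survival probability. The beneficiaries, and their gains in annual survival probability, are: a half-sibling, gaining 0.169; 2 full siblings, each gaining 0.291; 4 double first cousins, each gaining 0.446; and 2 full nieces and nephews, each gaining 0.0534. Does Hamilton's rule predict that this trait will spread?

Hamilton's rule: the trait is favored when the sum of r·B over every recipient exceeds the actor's cost C.
r to a half-sibling = 1/4 (half-sibs share one parent — one path of length 2: r = (1/2)^2 = 1/4).
r to a full sibling = 1/2 (full sibs share both parents — two paths of length 2: r = 2·(1/2)^2 = 1/2).
r to a double first cousin = 1/4 (double first cousins share both grandparent pairs — four paths of length 4: r = 4·(1/2)^4 = 1/4).
r to a full niece or nephew = 1/4 (full aunt/uncle↔niece/nephew: two paths of length 3 through the shared grandparent pair: r = 2·(1/2)^3 = 1/4).
Summing one r·B term per recipient: 1·0.25·0.169 + 2·0.5·0.291 + 4·0.25·0.446 + 2·0.25·0.0534 = 0.80595.
0.80595 > 0.66: the indirect benefit exceeds the cost.

Yes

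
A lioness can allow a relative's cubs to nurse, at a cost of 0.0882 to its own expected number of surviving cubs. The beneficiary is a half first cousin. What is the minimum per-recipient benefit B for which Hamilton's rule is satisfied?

r to a half first cousin = 1/16 (half first cousins share one grandparent — one path of length 4: r = (1/2)^4 = 1/16).
Hamilton's rule with n recipients of equal r: n·r·B > C, so B > C/(n·r) = 0.0882/(1·0.0625) = 1.4112.

1.4112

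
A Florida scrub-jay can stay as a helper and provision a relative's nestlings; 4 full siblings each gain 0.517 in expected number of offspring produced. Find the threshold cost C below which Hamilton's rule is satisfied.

1.034

r to a full sibling = 1/2 (full sibs share both parents — two paths of length 2: r = 2·(1/2)^2 = 1/2).
Hamilton's rule: n·r·B > C, so the trait is favored while C < n·r·B = 4·0.5·0.517 = 1.034.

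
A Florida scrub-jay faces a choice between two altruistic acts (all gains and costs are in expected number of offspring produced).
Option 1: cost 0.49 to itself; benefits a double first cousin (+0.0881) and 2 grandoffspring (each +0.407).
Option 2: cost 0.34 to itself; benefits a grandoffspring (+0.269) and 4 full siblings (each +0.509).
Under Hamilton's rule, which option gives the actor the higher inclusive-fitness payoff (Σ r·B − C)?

Option 1: r to a double first cousin = 0.25.
Option 1: r to a grandoffspring = 0.25.
Option 1: Σ r·B − C = (1·0.25·0.0881 + 2·0.25·0.407) − 0.49 = -0.264475.
Option 2: r to a grandoffspring = 0.25.
Option 2: r to a full sibling = 0.5.
Option 2: Σ r·B − C = (1·0.25·0.269 + 4·0.5·0.509) − 0.34 = 0.74525.
Option 2 has the higher net inclusive-fitness payoff.

Option 2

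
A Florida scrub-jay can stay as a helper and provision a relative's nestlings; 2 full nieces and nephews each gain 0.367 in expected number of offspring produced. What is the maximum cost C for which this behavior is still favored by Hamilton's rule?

r to a full niece or nephew = 1/4 (full aunt/uncle↔niece/nephew: two paths of length 3 through the shared grandparent pair: r = 2·(1/2)^3 = 1/4).
Hamilton's rule: n·r·B > C, so the trait is favored while C < n·r·B = 2·0.25·0.367 = 0.1835.

0.1835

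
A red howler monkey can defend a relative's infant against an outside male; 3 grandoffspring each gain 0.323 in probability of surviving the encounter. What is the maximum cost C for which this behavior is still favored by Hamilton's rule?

0.24225

r to a grandoffspring = 0.25 (two parent–offspring links: r = (1/2)^2 = 1/4).
Hamilton's rule: n·r·B > C, so the trait is favored while C < n·r·B = 3·0.25·0.323 = 0.24225.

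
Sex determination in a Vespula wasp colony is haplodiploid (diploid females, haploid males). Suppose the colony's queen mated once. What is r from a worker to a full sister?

Haplodiploid full sisters inherit their father's entire haploid genome identically (contributing 1/2) and on average half of their mother's contribution (1/2 · 1/2 = 1/4); r = 1/2 + 1/4 = 3/4.

0.75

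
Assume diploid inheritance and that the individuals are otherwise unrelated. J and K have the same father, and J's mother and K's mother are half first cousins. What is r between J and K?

Independent pedigree routes through distinct common ancestors add.
J and K are related in two ways: half-sibs through their shared father (r = 1/4) and half second cousins through their mothers (r = 1/64).
r = 1/4 + 1/64 = 0.265625.

0.265625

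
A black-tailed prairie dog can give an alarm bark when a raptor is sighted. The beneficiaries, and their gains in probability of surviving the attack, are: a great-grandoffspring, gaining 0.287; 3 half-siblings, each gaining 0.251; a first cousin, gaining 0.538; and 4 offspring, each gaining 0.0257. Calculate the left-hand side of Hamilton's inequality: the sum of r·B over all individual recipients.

0.342775

r to a great-grandoffspring = 0.125 (three parent–offspring links: r = (1/2)^3 = 1/8).
r to a half-sibling = 1/4 (half-sibs share one parent — one path of length 2: r = (1/2)^2 = 1/4).
r to a first cousin = 1/8 (first cousins share one grandparent pair — two paths of length 4: r = 2·(1/2)^4 = 1/8).
r to an offspring = 0.5 (one parent–offspring link: r = (1/2)^1 = 1/2).
Summing one r·B term per recipient: 1·0.125·0.287 + 3·0.25·0.251 + 1·0.125·0.538 + 4·0.5·0.0257 = 0.342775.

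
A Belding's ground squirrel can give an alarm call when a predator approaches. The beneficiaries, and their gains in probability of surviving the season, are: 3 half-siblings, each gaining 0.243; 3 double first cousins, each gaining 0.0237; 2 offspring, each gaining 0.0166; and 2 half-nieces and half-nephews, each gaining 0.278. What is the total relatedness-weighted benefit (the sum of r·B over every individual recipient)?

r to a half-sibling = 1/4 (half-sibs share one parent — one path of length 2: r = (1/2)^2 = 1/4).
r to a double first cousin = 1/4 (double first cousins share both grandparent pairs — four paths of length 4: r = 4·(1/2)^4 = 1/4).
r to an offspring = 0.5 (one parent–offspring link: r = (1/2)^1 = 1/2).
r to a half-niece or half-nephew = 0.125 (half-aunt/uncle↔niece/nephew: one path of length 3: r = (1/2)^3 = 1/8).
Summing one r·B term per recipient: 3·0.25·0.243 + 3·0.25·0.0237 + 2·0.5·0.0166 + 2·0.125·0.278 = 0.286125.

0.286125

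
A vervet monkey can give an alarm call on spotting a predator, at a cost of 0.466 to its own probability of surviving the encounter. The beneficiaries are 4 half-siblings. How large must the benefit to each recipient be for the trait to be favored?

0.466

r to a half-sibling = 1/4 (half-sibs share one parent — one path of length 2: r = (1/2)^2 = 1/4).
Hamilton's rule with n recipients of equal r: n·r·B > C, so B > C/(n·r) = 0.466/(4·0.25) = 0.466.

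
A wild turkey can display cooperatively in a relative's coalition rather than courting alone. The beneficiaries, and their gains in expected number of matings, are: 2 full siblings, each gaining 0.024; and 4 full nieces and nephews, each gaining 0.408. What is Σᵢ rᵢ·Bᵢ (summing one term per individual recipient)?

r to a full sibling = 0.5 (full sibs share both parents — two paths of length 2: r = 2·(1/2)^2 = 1/2).
r to a full niece or nephew = 0.25 (full aunt/uncle↔niece/nephew: two paths of length 3 through the shared grandparent pair: r = 2·(1/2)^3 = 1/4).
Summing one r·B term per recipient: 2·0.5·0.024 + 4·0.25·0.408 = 0.432.

0.432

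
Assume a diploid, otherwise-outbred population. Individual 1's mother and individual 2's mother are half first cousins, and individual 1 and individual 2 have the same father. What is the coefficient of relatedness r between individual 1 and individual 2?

0.265625

Independent pedigree routes through distinct common ancestors add.
Individual 1 and individual 2 are related in two ways: half second cousins through their mothers (r = 1/64) and half-sibs through their shared father (r = 1/4).
r = 1/64 + 1/4 = 17/64 = 0.265625.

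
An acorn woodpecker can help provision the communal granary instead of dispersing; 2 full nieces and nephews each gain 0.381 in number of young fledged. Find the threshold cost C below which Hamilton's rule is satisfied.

r to a full niece or nephew = 0.25 (full aunt/uncle↔niece/nephew: two paths of length 3 through the shared grandparent pair: r = 2·(1/2)^3 = 1/4).
Hamilton's rule: n·r·B > C, so the trait is favored while C < n·r·B = 2·0.25·0.381 = 0.1905.

0.1905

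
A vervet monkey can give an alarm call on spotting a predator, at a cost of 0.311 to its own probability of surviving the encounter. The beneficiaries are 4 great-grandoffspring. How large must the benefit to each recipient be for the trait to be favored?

r to a great-grandoffspring = 1/8 (three parent–offspring links: r = (1/2)^3 = 1/8).
Hamilton's rule with n recipients of equal r: n·r·B > C, so B > C/(n·r) = 0.311/(4·0.125) = 0.622.

0.622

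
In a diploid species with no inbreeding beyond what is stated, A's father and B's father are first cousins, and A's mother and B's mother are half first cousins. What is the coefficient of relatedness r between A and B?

0.046875

Wright's path rule: contributions from independent ancestry routes add.
A and B are related in two ways: second cousins through their fathers (r = 1/32) and half second cousins through their mothers (r = 1/64).
r = 1/32 + 1/64 = 0.046875.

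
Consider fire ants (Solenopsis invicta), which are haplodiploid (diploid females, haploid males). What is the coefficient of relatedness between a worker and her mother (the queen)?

One meiotic link between diploid queen and diploid daughter: r = 1/2.

0.5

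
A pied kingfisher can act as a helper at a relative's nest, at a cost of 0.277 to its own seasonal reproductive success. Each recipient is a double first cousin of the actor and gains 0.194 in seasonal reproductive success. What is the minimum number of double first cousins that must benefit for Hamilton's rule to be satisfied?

r to a double first cousin = 0.25 (double first cousins share both grandparent pairs — four paths of length 4: r = 4·(1/2)^4 = 1/4).
Hamilton's rule: n·r·B > C  ⇒  n > C/(r·B) = 0.277/(0.25·0.194) = 5.711.
The smallest integer exceeding 5.711 is 6.

6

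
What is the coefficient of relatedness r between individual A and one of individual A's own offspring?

0.5

Each parent–offspring link contributes a factor of 1/2, and independent paths through distinct common ancestors add.
One parent–offspring link: r = (1/2)^1 = 1/2.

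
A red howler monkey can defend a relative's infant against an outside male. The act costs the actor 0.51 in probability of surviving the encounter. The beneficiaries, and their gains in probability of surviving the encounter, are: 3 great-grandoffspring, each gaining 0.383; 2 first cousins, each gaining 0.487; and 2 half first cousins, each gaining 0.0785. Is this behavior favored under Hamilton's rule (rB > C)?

Hamilton's rule: the trait is favored when the sum of r·B over every recipient exceeds the actor's cost C.
r to a great-grandoffspring = 0.125 (three parent–offspring links: r = (1/2)^3 = 1/8).
r to a first cousin = 0.125 (first cousins share one grandparent pair — two paths of length 4: r = 2·(1/2)^4 = 1/8).
r to a half first cousin = 1/16 (half first cousins share one grandparent — one path of length 4: r = (1/2)^4 = 1/16).
Summing one r·B term per recipient: 3·0.125·0.383 + 2·0.125·0.487 + 2·0.0625·0.0785 = 0.2751875.
0.2751875 < 0.51: the indirect benefit is less than the cost.

No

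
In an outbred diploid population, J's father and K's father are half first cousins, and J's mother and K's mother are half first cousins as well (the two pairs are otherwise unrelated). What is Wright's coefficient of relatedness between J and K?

0.03125

Independent pedigree routes through distinct common ancestors add.
J and K are related in two ways: half second cousins through their fathers (r = 1/64) and half second cousins through their mothers (r = 1/64).
r = 1/64 + 1/64 = 0.03125.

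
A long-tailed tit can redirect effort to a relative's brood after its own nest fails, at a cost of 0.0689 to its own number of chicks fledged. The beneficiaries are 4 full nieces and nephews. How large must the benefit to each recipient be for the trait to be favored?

0.0689

r to a full niece or nephew = 1/4 (full aunt/uncle↔niece/nephew: two paths of length 3 through the shared grandparent pair: r = 2·(1/2)^3 = 1/4).
Hamilton's rule with n recipients of equal r: n·r·B > C, so B > C/(n·r) = 0.0689/(4·0.25) = 0.0689.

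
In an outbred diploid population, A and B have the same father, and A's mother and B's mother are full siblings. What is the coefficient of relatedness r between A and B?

0.375

Relatedness sums over independent paths through distinct common ancestors.
A and B are related in two ways: half-sibs through their shared father (r = 1/4) and first cousins through their mothers (r = 1/8).
r = 1/4 + 1/8 = 3/8 = 0.375.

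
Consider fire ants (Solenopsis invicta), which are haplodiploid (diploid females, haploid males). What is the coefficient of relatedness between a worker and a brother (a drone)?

0.25

Her haploid brother carries none of their father's genes and a random half of their mother's genome; that half matches the maternal half of her own genome with probability 1/2: r = 1/2 · 1/2 = 1/4.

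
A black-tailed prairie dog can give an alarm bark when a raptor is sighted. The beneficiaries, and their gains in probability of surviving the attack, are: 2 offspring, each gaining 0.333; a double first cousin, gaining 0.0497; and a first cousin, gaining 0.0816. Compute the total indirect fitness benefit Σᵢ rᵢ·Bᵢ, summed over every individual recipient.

0.355625

r to an offspring = 1/2 (one parent–offspring link: r = (1/2)^1 = 1/2).
r to a double first cousin = 0.25 (double first cousins share both grandparent pairs — four paths of length 4: r = 4·(1/2)^4 = 1/4).
r to a first cousin = 0.125 (first cousins share one grandparent pair — two paths of length 4: r = 2·(1/2)^4 = 1/8).
Summing one r·B term per recipient: 2·0.5·0.333 + 1·0.25·0.0497 + 1·0.125·0.0816 = 0.355625.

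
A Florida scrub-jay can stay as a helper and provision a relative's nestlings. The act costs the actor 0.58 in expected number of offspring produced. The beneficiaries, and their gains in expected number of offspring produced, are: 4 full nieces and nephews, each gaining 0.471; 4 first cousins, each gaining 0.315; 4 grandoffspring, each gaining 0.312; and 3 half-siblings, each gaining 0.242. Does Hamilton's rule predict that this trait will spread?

Yes

Hamilton's rule: the trait is favored when the sum of r·B over every recipient exceeds the actor's cost C.
r to a full niece or nephew = 0.25 (full aunt/uncle↔niece/nephew: two paths of length 3 through the shared grandparent pair: r = 2·(1/2)^3 = 1/4).
r to a first cousin = 1/8 (first cousins share one grandparent pair — two paths of length 4: r = 2·(1/2)^4 = 1/8).
r to a grandoffspring = 0.25 (two parent–offspring links: r = (1/2)^2 = 1/4).
r to a half-sibling = 1/4 (half-sibs share one parent — one path of length 2: r = (1/2)^2 = 1/4).
Summing one r·B term per recipient: 4·0.25·0.471 + 4·0.125·0.315 + 4·0.25·0.312 + 3·0.25·0.242 = 1.122.
1.122 > 0.58: the indirect benefit exceeds the cost.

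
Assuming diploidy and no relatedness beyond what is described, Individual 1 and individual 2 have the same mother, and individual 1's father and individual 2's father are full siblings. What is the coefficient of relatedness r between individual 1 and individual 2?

Relatedness sums over independent paths through distinct common ancestors.
Individual 1 and individual 2 are related in two ways: half-sibs through their shared mother (r = 1/4) and first cousins through their fathers (r = 1/8).
r = 1/4 + 1/8 = 3/8 = 0.375.

0.375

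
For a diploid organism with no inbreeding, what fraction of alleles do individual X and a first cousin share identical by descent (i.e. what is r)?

First cousins share one grandparent pair — two paths of length 4: r = 2·(1/2)^4 = 1/8.

0.125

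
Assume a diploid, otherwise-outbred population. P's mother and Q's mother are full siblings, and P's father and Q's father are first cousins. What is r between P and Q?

0.15625

Independent pedigree routes through distinct common ancestors add.
P and Q are related in two ways: first cousins through their mothers (r = 1/8) and second cousins through their fathers (r = 1/32).
r = 1/8 + 1/32 = 5/32 = 0.15625.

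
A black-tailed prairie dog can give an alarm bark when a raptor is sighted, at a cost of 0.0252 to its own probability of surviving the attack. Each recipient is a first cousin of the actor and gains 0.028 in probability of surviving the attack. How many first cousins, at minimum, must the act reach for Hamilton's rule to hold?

r to a first cousin = 0.125 (first cousins share one grandparent pair — two paths of length 4: r = 2·(1/2)^4 = 1/8).
Hamilton's rule: n·r·B > C  ⇒  n > C/(r·B) = 0.0252/(0.125·0.028) = 7.2.
The smallest integer exceeding 7.2 is 8.

8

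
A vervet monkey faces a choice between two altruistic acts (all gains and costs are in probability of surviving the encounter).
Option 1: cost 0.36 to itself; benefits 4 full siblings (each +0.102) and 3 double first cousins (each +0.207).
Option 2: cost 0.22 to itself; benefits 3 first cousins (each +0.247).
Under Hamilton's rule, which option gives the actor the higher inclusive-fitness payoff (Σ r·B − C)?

Option 1

Option 1: r to a full sibling = 0.5.
Option 1: r to a double first cousin = 0.25.
Option 1: Σ r·B − C = (4·0.5·0.102 + 3·0.25·0.207) − 0.36 = -0.00075.
Option 2: r to a first cousin = 0.125.
Option 2: Σ r·B − C = (3·0.125·0.247) − 0.22 = -0.127375.
Option 1 has the higher net inclusive-fitness payoff.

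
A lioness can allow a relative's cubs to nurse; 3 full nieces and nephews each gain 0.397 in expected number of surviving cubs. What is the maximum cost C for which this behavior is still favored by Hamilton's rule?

r to a full niece or nephew = 1/4 (full aunt/uncle↔niece/nephew: two paths of length 3 through the shared grandparent pair: r = 2·(1/2)^3 = 1/4).
Hamilton's rule: n·r·B > C, so the trait is favored while C < n·r·B = 3·0.25·0.397 = 0.29775.

0.29775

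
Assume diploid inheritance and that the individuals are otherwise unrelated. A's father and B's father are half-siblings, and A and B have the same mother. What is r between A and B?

0.3125

With two independent routes of shared ancestry, r is the sum of the two contributions.
A and B are related in two ways: half first cousins through their fathers (r = 1/16) and half-sibs through their shared mother (r = 1/4).
r = 1/16 + 1/4 = 5/16 = 0.3125.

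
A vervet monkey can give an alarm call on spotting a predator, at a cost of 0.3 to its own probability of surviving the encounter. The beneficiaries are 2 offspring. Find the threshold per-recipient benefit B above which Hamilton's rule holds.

0.3

r to an offspring = 0.5 (one parent–offspring link: r = (1/2)^1 = 1/2).
Hamilton's rule with n recipients of equal r: n·r·B > C, so B > C/(n·r) = 0.3/(2·0.5) = 0.3.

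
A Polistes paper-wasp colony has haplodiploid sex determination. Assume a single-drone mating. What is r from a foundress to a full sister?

0.75

Haplodiploid full sisters inherit their father's entire haploid genome identically (contributing 1/2) and on average half of their mother's contribution (1/2 · 1/2 = 1/4); r = 1/2 + 1/4 = 3/4.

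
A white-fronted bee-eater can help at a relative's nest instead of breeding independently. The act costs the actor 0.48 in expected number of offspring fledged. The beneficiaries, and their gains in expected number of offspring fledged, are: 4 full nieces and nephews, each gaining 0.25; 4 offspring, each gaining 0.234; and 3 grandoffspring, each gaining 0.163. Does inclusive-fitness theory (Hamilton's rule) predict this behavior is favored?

Yes

Hamilton's rule: the trait is favored when the sum of r·B over every recipient exceeds the actor's cost C.
r to a full niece or nephew = 1/4 (full aunt/uncle↔niece/nephew: two paths of length 3 through the shared grandparent pair: r = 2·(1/2)^3 = 1/4).
r to an offspring = 0.5 (one parent–offspring link: r = (1/2)^1 = 1/2).
r to a grandoffspring = 0.25 (two parent–offspring links: r = (1/2)^2 = 1/4).
Summing one r·B term per recipient: 4·0.25·0.25 + 4·0.5·0.234 + 3·0.25·0.163 = 0.84025.
0.84025 > 0.48: the indirect benefit exceeds the cost.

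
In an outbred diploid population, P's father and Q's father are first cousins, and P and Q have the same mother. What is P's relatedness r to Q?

0.28125

Wright's path rule: contributions from independent ancestry routes add.
P and Q are related in two ways: second cousins through their fathers (r = 1/32) and half-sibs through their shared mother (r = 1/4).
r = 1/32 + 1/4 = 9/32 = 0.28125.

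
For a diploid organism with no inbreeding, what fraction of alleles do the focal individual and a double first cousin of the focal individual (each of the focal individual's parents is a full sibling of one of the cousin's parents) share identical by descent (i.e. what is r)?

0.25

Each parent–offspring link contributes a factor of 1/2, and independent paths through distinct common ancestors add.
Double first cousins share both grandparent pairs — four paths of length 4: r = 4·(1/2)^4 = 1/4.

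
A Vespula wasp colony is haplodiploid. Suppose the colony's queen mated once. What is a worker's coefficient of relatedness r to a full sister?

Haplodiploid full sisters inherit their father's entire haploid genome identically (contributing 1/2) and on average half of their mother's contribution (1/2 · 1/2 = 1/4); r = 1/2 + 1/4 = 3/4.

0.75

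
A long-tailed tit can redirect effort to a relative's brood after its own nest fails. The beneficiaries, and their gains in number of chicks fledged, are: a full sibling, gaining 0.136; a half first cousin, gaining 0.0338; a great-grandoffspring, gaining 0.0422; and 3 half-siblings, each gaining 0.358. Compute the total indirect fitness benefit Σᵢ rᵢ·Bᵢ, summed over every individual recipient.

0.3438875

r to a full sibling = 1/2 (full sibs share both parents — two paths of length 2: r = 2·(1/2)^2 = 1/2).
r to a half first cousin = 1/16 (half first cousins share one grandparent — one path of length 4: r = (1/2)^4 = 1/16).
r to a great-grandoffspring = 0.125 (three parent–offspring links: r = (1/2)^3 = 1/8).
r to a half-sibling = 0.25 (half-sibs share one parent — one path of length 2: r = (1/2)^2 = 1/4).
Summing one r·B term per recipient: 1·0.5·0.136 + 1·0.0625·0.0338 + 1·0.125·0.0422 + 3·0.25·0.358 = 0.3438875.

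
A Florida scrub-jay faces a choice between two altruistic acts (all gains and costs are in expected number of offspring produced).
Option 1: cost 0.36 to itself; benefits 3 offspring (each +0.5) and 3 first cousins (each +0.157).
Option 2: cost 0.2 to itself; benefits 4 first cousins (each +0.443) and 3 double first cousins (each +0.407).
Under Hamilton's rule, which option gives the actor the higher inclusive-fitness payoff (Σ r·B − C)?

Option 1: r to an offspring = 0.5.
Option 1: r to a first cousin = 0.125.
Option 1: Σ r·B − C = (3·0.5·0.5 + 3·0.125·0.157) − 0.36 = 0.448875.
Option 2: r to a first cousin = 0.125.
Option 2: r to a double first cousin = 0.25.
Option 2: Σ r·B − C = (4·0.125·0.443 + 3·0.25·0.407) − 0.2 = 0.32675.
Option 1 has the higher net inclusive-fitness payoff.

Option 1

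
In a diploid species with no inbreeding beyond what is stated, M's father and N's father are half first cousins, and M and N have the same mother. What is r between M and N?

Independent pedigree routes through distinct common ancestors add.
M and N are related in two ways: half second cousins through their fathers (r = 1/64) and half-sibs through their shared mother (r = 1/4).
r = 1/64 + 1/4 = 17/64 = 0.265625.

0.265625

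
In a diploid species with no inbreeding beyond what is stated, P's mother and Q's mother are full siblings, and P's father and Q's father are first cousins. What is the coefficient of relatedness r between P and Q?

Relatedness sums over independent paths through distinct common ancestors.
P and Q are related in two ways: first cousins through their mothers (r = 1/8) and second cousins through their fathers (r = 1/32).
r = 1/8 + 1/32 = 5/32 = 0.15625.

0.15625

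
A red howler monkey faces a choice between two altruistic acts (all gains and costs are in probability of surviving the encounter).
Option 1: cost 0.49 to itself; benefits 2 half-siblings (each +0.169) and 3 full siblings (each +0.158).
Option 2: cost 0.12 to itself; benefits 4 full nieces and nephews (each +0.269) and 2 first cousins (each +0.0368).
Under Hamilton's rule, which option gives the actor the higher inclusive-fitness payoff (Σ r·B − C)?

Option 2

Option 1: r to a half-sibling = 0.25.
Option 1: r to a full sibling = 0.5.
Option 1: Σ r·B − C = (2·0.25·0.169 + 3·0.5·0.158) − 0.49 = -0.1685.
Option 2: r to a full niece or nephew = 0.25.
Option 2: r to a first cousin = 0.125.
Option 2: Σ r·B − C = (4·0.25·0.269 + 2·0.125·0.0368) − 0.12 = 0.1582.
Option 2 has the higher net inclusive-fitness payoff.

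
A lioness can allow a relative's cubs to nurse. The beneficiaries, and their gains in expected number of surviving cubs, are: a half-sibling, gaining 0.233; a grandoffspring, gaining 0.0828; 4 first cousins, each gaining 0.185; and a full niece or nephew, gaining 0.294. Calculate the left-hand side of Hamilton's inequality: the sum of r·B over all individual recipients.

0.24495

r to a half-sibling = 0.25 (half-sibs share one parent — one path of length 2: r = (1/2)^2 = 1/4).
r to a grandoffspring = 1/4 (two parent–offspring links: r = (1/2)^2 = 1/4).
r to a first cousin = 0.125 (first cousins share one grandparent pair — two paths of length 4: r = 2·(1/2)^4 = 1/8).
r to a full niece or nephew = 0.25 (full aunt/uncle↔niece/nephew: two paths of length 3 through the shared grandparent pair: r = 2·(1/2)^3 = 1/4).
Summing one r·B term per recipient: 1·0.25·0.233 + 1·0.25·0.0828 + 4·0.125·0.185 + 1·0.25·0.294 = 0.24495.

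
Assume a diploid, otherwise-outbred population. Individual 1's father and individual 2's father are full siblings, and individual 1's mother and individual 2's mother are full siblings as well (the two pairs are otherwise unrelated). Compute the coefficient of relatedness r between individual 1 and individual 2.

Independent pedigree routes through distinct common ancestors add.
Individual 1 and individual 2 are related in two ways: first cousins through their fathers (r = 1/8) and first cousins through their mothers (r = 1/8) — i.e. double first cousins.
r = 1/8 + 1/8 = 0.25.

0.25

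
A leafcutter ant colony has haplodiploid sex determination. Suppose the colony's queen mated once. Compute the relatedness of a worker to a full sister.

Haplodiploid full sisters inherit their father's entire haploid genome identically (contributing 1/2) and on average half of their mother's contribution (1/2 · 1/2 = 1/4); r = 1/2 + 1/4 = 3/4.

0.75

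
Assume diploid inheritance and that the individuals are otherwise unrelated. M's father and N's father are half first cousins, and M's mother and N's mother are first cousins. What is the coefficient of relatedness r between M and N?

0.046875

Independent pedigree routes through distinct common ancestors add.
M and N are related in two ways: half second cousins through their fathers (r = 1/64) and second cousins through their mothers (r = 1/32).
r = 1/64 + 1/32 = 0.046875.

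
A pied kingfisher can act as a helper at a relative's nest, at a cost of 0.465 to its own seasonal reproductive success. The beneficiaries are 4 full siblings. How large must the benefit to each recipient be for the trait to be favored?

0.2325

r to a full sibling = 1/2 (full sibs share both parents — two paths of length 2: r = 2·(1/2)^2 = 1/2).
Hamilton's rule with n recipients of equal r: n·r·B > C, so B > C/(n·r) = 0.465/(4·0.5) = 0.2325.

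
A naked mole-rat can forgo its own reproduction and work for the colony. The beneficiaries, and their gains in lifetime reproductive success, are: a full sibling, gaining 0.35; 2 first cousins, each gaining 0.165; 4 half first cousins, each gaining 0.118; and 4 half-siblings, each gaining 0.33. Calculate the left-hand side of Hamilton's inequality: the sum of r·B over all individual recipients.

0.57575

r to a full sibling = 1/2 (full sibs share both parents — two paths of length 2: r = 2·(1/2)^2 = 1/2).
r to a first cousin = 0.125 (first cousins share one grandparent pair — two paths of length 4: r = 2·(1/2)^4 = 1/8).
r to a half first cousin = 0.0625 (half first cousins share one grandparent — one path of length 4: r = (1/2)^4 = 1/16).
r to a half-sibling = 1/4 (half-sibs share one parent — one path of length 2: r = (1/2)^2 = 1/4).
Summing one r·B term per recipient: 1·0.5·0.35 + 2·0.125·0.165 + 4·0.0625·0.118 + 4·0.25·0.33 = 0.57575.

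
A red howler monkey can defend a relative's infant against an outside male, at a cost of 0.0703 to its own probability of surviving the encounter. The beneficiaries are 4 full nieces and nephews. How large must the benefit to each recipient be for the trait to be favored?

0.0703

r to a full niece or nephew = 0.25 (full aunt/uncle↔niece/nephew: two paths of length 3 through the shared grandparent pair: r = 2·(1/2)^3 = 1/4).
Hamilton's rule with n recipients of equal r: n·r·B > C, so B > C/(n·r) = 0.0703/(4·0.25) = 0.0703.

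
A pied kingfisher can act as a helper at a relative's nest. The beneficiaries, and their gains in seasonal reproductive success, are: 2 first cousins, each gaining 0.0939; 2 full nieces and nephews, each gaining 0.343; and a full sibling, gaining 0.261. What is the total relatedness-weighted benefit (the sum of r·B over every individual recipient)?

0.325475

r to a first cousin = 1/8 (first cousins share one grandparent pair — two paths of length 4: r = 2·(1/2)^4 = 1/8).
r to a full niece or nephew = 1/4 (full aunt/uncle↔niece/nephew: two paths of length 3 through the shared grandparent pair: r = 2·(1/2)^3 = 1/4).
r to a full sibling = 0.5 (full sibs share both parents — two paths of length 2: r = 2·(1/2)^2 = 1/2).
Summing one r·B term per recipient: 2·0.125·0.0939 + 2·0.25·0.343 + 1·0.5·0.261 = 0.325475.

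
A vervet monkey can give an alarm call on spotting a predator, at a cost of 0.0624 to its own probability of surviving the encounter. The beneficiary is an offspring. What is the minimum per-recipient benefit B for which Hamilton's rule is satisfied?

0.1248

r to an offspring = 1/2 (one parent–offspring link: r = (1/2)^1 = 1/2).
Hamilton's rule with n recipients of equal r: n·r·B > C, so B > C/(n·r) = 0.0624/(1·0.5) = 0.1248.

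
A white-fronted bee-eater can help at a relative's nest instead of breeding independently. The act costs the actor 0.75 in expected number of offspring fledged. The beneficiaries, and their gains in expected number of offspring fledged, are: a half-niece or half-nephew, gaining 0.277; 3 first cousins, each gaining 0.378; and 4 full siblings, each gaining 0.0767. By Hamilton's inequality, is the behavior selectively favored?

Hamilton's rule: the trait is favored when the sum of r·B over every recipient exceeds the actor's cost C.
r to a half-niece or half-nephew = 0.125 (half-aunt/uncle↔niece/nephew: one path of length 3: r = (1/2)^3 = 1/8).
r to a first cousin = 1/8 (first cousins share one grandparent pair — two paths of length 4: r = 2·(1/2)^4 = 1/8).
r to a full sibling = 1/2 (full sibs share both parents — two paths of length 2: r = 2·(1/2)^2 = 1/2).
Summing one r·B term per recipient: 1·0.125·0.277 + 3·0.125·0.378 + 4·0.5·0.0767 = 0.329775.
0.329775 < 0.75: the indirect benefit is less than the cost.

No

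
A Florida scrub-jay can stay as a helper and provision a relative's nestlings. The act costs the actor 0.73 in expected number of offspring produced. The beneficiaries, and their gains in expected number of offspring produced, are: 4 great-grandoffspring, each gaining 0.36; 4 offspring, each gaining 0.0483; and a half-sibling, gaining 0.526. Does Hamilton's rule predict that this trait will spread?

No

Hamilton's rule: the trait is favored when the sum of r·B over every recipient exceeds the actor's cost C.
r to a great-grandoffspring = 0.125 (three parent–offspring links: r = (1/2)^3 = 1/8).
r to an offspring = 1/2 (one parent–offspring link: r = (1/2)^1 = 1/2).
r to a half-sibling = 1/4 (half-sibs share one parent — one path of length 2: r = (1/2)^2 = 1/4).
Summing one r·B term per recipient: 4·0.125·0.36 + 4·0.5·0.0483 + 1·0.25·0.526 = 0.4081.
0.4081 < 0.73: the indirect benefit is less than the cost.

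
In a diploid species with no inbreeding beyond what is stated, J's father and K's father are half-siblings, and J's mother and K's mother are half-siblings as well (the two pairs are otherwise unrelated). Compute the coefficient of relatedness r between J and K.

0.125

Independent pedigree routes through distinct common ancestors add.
J and K are related in two ways: half first cousins through their fathers (r = 1/16) and half first cousins through their mothers (r = 1/16).
r = 1/16 + 1/16 = 1/8 = 0.125.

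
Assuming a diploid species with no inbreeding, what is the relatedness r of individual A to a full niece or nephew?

Full aunt/uncle↔niece/nephew: two paths of length 3 through the shared grandparent pair: r = 2·(1/2)^3 = 1/4.

0.25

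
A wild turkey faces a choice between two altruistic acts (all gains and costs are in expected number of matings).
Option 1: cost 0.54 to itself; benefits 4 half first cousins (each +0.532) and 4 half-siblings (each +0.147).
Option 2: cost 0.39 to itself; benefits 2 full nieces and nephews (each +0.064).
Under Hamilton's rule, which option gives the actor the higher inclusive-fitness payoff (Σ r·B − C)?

Option 1: r to a half first cousin = 0.0625.
Option 1: r to a half-sibling = 0.25.
Option 1: Σ r·B − C = (4·0.0625·0.532 + 4·0.25·0.147) − 0.54 = -0.26.
Option 2: r to a full niece or nephew = 0.25.
Option 2: Σ r·B − C = (2·0.25·0.064) − 0.39 = -0.358.
Option 1 has the higher net inclusive-fitness payoff.

Option 1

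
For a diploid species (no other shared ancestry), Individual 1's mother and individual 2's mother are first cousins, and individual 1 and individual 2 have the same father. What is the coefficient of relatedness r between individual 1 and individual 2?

With two independent routes of shared ancestry, r is the sum of the two contributions.
Individual 1 and individual 2 are related in two ways: second cousins through their mothers (r = 1/32) and half-sibs through their shared father (r = 1/4).
r = 1/32 + 1/4 = 9/32 = 0.28125.

0.28125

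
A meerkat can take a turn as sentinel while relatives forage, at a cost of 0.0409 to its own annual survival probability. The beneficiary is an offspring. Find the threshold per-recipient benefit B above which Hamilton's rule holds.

r to an offspring = 0.5 (one parent–offspring link: r = (1/2)^1 = 1/2).
Hamilton's rule with n recipients of equal r: n·r·B > C, so B > C/(n·r) = 0.0409/(1·0.5) = 0.0818.

0.0818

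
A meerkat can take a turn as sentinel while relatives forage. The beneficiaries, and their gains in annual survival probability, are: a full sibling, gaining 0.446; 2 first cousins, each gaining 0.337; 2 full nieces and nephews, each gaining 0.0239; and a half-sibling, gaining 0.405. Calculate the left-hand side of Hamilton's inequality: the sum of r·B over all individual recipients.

r to a full sibling = 0.5 (full sibs share both parents — two paths of length 2: r = 2·(1/2)^2 = 1/2).
r to a first cousin = 0.125 (first cousins share one grandparent pair — two paths of length 4: r = 2·(1/2)^4 = 1/8).
r to a full niece or nephew = 0.25 (full aunt/uncle↔niece/nephew: two paths of length 3 through the shared grandparent pair: r = 2·(1/2)^3 = 1/4).
r to a half-sibling = 0.25 (half-sibs share one parent — one path of length 2: r = (1/2)^2 = 1/4).
Summing one r·B term per recipient: 1·0.5·0.446 + 2·0.125·0.337 + 2·0.25·0.0239 + 1·0.25·0.405 = 0.42045.

0.42045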